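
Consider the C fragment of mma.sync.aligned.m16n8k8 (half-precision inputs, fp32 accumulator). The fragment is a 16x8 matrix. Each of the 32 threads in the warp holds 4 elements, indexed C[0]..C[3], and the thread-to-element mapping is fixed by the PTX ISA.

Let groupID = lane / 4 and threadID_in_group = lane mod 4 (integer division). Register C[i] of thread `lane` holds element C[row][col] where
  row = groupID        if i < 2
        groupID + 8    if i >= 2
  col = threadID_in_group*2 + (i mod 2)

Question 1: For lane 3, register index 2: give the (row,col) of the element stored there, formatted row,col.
L=3->gid=3>>2=0, tid=3&3=3
[2]->row 0+8=8  col 3·2+0=6

8,6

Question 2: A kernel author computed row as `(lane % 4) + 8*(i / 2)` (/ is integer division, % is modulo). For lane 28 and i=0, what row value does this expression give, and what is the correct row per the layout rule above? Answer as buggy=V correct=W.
buggy=0 correct=7

`(lane % 4) + 8*(i / 2)`[28,0]⇒0
lane 28⇒28/4=7, 28 mod 4=0
i=0  r:7+0⇒7  c:2·0+0⇒0
row: 0 vs 7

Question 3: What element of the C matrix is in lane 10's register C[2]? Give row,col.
10: G=2,T=2
[2] (2+8,2*2+0) = (10,4)

10,4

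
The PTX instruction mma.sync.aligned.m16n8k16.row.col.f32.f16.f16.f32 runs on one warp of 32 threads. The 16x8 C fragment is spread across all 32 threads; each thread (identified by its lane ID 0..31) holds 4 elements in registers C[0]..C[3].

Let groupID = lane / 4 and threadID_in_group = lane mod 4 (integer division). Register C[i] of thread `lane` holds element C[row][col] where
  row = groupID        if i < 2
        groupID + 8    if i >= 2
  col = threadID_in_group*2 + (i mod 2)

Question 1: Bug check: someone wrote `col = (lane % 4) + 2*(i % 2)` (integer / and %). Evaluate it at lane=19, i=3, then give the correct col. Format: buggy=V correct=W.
buggy=5 correct=7

`(lane % 4) + 2*(i % 2)`[19,3]->5
L=19->g=19>>2=4, t=19&3=3
[3]->row 4+8=12  col 3·2+1=7
col: 5 vs 7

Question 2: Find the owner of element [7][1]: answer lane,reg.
r: 7->gid=7,r8=0  c: 1->tid=0,i&1=1
L=7*4+0=28  i=0*2+1=1

28,1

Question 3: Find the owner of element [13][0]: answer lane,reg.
20,2

r:13=>grp=5,rB=1  c:0=>tig=0,lo=0
L=5*4+0=20  i=1*2+0=2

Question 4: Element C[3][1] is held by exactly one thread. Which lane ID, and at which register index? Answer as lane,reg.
12,1

r: 3->gid=3,r8=0  c: 1->tid=0,i&1=1
L=3*4+0=12  i=0*2+1=1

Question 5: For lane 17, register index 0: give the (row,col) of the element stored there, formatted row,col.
4,2

17: gid=4,tid=1
[0] (4+0,1*2+0) = (4,2)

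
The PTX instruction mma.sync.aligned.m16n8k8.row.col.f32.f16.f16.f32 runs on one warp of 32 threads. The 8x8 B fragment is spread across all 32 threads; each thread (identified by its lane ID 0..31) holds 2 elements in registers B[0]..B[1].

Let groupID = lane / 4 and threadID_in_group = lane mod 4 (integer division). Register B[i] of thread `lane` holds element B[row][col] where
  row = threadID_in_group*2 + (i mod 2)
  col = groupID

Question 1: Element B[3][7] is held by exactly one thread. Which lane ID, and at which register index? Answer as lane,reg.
29,1

c:7=>grp=7  r:3=>tig=1,lo=1
L=7*4+1=29  i=1=1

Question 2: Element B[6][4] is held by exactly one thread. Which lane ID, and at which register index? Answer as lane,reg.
c=4->g=4  r=6->t=3,b0=0
L=4*4+3=19  i=0=0

19,0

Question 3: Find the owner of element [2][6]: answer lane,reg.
25,0

c=6→G=6  r=2→T=1,p=0
L=6*4+1=25  i=0=0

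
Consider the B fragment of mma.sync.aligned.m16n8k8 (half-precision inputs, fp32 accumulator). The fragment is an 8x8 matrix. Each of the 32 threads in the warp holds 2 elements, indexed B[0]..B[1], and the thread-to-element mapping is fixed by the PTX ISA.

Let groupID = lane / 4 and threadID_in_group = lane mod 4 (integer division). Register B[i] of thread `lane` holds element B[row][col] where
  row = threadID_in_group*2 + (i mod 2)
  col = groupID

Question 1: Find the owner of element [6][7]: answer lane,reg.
31,0

c: 7->gid=7  r: 6->tid=3,i&1=0
L=7*4+3=31  i=0=0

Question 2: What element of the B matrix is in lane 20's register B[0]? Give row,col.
0,5

lane 20: grp=5 (20/4), tig=0 (20%4)
i=0: r=0*2+0=0, c=grp=5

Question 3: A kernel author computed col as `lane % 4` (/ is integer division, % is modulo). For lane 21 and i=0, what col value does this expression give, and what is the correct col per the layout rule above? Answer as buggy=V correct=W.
buggy=1 correct=5

`lane % 4`[21,0]->1
lane 21->21/4=5, 21 mod 4=1
i=0  r:2·1+0->2  c:5
col: 1 vs 5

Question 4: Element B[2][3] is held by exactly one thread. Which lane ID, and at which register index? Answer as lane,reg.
13,0

c: 3->gid=3  r: 2->tid=1,i&1=0
L=3*4+1=13  i=0=0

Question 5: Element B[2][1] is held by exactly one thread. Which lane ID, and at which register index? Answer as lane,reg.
5,0

c:1=>grp=1  r:2=>tig=1,lo=0
L=1*4+1=5  i=0=0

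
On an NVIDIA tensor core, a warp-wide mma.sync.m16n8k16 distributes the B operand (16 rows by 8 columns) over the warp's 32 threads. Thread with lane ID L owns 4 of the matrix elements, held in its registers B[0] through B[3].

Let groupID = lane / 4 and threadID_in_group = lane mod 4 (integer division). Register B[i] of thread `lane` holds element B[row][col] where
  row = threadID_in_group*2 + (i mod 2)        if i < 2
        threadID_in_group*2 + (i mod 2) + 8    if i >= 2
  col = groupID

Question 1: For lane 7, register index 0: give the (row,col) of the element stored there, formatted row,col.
lane 7: g=1 (7/4), t=3 (7%4)
i=0: r=3*2+0+0=6, c=g=1

6,1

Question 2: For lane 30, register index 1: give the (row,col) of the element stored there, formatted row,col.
5,7

L=30→G=30>>2=7, T=30&3=2
[1]→row 2·2+1+0=5  col G=7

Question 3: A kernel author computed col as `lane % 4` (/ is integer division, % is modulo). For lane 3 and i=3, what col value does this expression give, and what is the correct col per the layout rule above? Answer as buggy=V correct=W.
buggy=3 correct=0

`lane % 4`[3,3]->3
lane 3->3/4=0, 3 mod 4=3
i=3  r:2·3+1+8->15  c:0
col: 3 vs 0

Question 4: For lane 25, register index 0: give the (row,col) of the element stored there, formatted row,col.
2,6

L=25->g=25>>2=6, t=25&3=1
[0]->row 1·2+0+0=2  col g=6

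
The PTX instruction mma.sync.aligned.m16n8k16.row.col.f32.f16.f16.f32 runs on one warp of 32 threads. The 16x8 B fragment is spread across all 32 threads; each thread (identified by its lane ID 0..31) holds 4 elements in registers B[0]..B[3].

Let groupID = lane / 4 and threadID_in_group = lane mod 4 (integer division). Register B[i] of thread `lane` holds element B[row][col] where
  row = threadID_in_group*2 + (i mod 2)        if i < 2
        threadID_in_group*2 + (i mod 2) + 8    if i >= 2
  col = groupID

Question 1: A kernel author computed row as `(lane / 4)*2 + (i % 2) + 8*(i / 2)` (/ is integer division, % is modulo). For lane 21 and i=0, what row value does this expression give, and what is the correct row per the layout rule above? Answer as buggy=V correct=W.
buggy=10 correct=2

`(lane / 4)*2 + (i % 2) + 8*(i / 2)`[21,0]→10
lane 21: G=5 (21/4), T=1 (21%4)
i=0: r=1*2+0+0=2, c=G=5
row: 10 vs 2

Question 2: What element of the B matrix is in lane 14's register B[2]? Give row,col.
12,3

lane 14->14/4=3, 14 mod 4=2
i=2  r:2·2+0+8->12  c:3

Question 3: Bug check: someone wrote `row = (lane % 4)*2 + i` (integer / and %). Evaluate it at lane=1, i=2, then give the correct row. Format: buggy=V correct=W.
`(lane % 4)*2 + i`[1,2]=>4
L=1=>grp=1>>2=0, tig=1&3=1
[2]=>row 1·2+0+8=10  col grp=0
row: 4 vs 10

buggy=4 correct=10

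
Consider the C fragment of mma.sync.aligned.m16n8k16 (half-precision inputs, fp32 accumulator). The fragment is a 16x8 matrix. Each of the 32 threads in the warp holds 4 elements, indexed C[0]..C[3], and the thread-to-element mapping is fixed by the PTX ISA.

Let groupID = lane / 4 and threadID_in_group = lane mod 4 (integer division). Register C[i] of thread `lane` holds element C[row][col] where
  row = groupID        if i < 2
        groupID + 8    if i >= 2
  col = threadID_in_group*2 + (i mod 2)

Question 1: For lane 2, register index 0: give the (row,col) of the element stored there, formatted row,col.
2: gr=0,th=2
[0] (0+0,2*2+0) = (0,4)

0,4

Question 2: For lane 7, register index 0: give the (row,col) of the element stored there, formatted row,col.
lane 7⇒7/4=1, 7 mod 4=3
i=0  r:1+0⇒1  c:2·3+0⇒6

1,6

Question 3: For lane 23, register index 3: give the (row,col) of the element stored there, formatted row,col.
13,7

L=23->gid=23>>2=5, tid=23&3=3
[3]->row 5+8=13  col 3·2+1=7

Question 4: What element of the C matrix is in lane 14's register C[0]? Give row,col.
lane 14->14/4=3, 14 mod 4=2
i=0  r:3+0->3  c:2·2+0->4

3,4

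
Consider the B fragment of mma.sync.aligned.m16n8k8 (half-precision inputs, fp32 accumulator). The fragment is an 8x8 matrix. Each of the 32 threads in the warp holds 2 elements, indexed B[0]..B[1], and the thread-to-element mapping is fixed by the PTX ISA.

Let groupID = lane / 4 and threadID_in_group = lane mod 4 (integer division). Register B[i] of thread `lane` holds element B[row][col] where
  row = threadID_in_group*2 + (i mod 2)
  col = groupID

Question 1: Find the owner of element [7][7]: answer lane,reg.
31,1

c:7=>grp=7  r:7=>tig=3,lo=1
L=7*4+3=31  i=1=1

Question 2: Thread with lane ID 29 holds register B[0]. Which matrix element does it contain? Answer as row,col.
lane 29: gid=7 (29/4), tid=1 (29%4)
i=0: r=1*2+0=2, c=gid=7

2,7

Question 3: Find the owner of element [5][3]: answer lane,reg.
c=3->g=3  r=5->t=2,b0=1
L=3*4+2=14  i=1=1

14,1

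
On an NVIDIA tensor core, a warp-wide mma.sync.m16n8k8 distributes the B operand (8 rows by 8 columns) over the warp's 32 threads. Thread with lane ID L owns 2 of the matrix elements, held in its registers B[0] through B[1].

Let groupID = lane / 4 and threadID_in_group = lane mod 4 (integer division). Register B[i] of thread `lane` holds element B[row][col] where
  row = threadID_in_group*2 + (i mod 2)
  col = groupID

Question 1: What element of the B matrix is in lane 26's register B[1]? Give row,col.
5,6

lane 26->26/4=6, 26 mod 4=2
i=1  r:2·2+1->5  c:6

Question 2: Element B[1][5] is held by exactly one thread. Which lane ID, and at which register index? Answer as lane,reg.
20,1

c: 5->gid=5  r: 1->tid=0,i&1=1
L=5*4+0=20  i=1=1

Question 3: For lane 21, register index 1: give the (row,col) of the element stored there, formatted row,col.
lane 21: grp=5 (21/4), tig=1 (21%4)
i=1: r=1*2+1=3, c=grp=5

3,5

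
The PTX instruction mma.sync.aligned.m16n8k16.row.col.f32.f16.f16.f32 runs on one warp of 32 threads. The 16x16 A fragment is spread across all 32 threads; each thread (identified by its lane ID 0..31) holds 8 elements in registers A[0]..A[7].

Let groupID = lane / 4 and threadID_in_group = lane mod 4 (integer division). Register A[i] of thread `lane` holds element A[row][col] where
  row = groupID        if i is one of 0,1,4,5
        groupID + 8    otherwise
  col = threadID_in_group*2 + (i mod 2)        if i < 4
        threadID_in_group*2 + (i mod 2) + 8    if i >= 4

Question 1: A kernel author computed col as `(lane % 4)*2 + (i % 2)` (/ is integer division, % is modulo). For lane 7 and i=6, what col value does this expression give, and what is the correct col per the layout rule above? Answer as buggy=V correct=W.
buggy=6 correct=14

`(lane % 4)*2 + (i % 2)`[7,6]⇒6
lane 7: gr=1 (7/4), th=3 (7%4)
i=6: r=1+8=9, c=3*2+0+8=14
col: 6 vs 14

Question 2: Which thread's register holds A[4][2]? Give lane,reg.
r=4->g=4,rb=0  c=2->cb=0,t=1,b0=0
L=4*4+1=17  i=0*4+0*2+0=0

17,0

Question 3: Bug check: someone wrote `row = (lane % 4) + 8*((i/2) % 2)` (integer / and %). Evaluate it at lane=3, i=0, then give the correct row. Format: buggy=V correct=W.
`(lane % 4) + 8*((i/2) % 2)`[3,0]=>3
L=3=>grp=3>>2=0, tig=3&3=3
[0]=>row 0+0=0  col 3·2+0+0=6
row: 3 vs 0

buggy=3 correct=0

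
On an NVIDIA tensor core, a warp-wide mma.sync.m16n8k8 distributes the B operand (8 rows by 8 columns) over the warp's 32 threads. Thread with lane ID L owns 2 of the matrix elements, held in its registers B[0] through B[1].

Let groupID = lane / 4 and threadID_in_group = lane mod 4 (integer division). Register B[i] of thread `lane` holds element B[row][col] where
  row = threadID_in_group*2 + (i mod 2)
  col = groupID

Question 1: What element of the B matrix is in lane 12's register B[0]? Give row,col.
lane 12->12/4=3, 12 mod 4=0
i=0  r:2·0+0->0  c:3

0,3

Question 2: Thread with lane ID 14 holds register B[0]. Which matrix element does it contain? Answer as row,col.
4,3

lane 14->14/4=3, 14 mod 4=2
i=0  r:2·2+0->4  c:3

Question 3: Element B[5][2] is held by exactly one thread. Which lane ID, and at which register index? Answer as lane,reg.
10,1

c: 2->gid=2  r: 5->tid=2,i&1=1
L=2*4+2=10  i=1=1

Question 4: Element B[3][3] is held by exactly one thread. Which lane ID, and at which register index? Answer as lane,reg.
13,1

c=3⇒gr=3  r=3⇒th=1,odd=1
L=3*4+1=13  i=1=1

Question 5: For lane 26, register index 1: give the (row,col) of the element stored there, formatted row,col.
L=26->gid=26>>2=6, tid=26&3=2
[1]->row 2·2+1=5  col gid=6

5,6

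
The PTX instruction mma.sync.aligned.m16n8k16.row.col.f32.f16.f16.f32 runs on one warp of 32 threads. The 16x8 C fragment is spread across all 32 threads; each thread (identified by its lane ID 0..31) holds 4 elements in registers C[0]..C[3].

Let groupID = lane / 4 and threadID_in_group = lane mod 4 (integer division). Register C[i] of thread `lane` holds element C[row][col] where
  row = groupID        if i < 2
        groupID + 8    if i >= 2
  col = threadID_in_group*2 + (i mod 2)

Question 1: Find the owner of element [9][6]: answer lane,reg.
r=9->g=1,rb=1  c=6->t=3,b0=0
L=1*4+3=7  i=1*2+0=2

7,2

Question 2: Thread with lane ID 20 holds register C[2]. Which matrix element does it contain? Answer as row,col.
13,0

L=20⇒gr=20>>2=5, th=20&3=0
[2]⇒row 5+8=13  col 0·2+0=0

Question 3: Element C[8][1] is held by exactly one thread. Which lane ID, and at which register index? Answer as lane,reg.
r=8→G=0,rhi=1  c=1→T=0,p=1
L=0*4+0=0  i=1*2+1=3

0,3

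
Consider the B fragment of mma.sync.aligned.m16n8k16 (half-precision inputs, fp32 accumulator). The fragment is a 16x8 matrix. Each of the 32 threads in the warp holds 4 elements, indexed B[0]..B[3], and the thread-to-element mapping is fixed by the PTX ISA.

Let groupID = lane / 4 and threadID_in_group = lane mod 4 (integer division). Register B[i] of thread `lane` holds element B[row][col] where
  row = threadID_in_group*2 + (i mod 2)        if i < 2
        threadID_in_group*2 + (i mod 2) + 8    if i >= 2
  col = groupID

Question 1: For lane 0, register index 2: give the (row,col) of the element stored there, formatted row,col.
8,0

0: g=0,t=0
[2] (0*2+0+8,0) = (8,0)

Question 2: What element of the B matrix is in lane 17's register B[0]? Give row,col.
2,4

L=17->g=17>>2=4, t=17&3=1
[0]->row 1·2+0+0=2  col g=4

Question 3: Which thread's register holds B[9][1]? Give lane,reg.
4,3

c=1⇒gr=1  r=9⇒Rb=1,th=0,odd=1
L=1*4+0=4  i=1*2+1=3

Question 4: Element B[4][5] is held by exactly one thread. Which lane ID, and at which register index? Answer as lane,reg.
c=5→G=5  r=4→rhi=0,T=2,p=0
L=5*4+2=22  i=0*2+0=0

22,0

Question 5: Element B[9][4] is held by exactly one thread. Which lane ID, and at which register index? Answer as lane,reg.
16,3

c: 4->gid=4  r: 9->r8=1,tid=0,i&1=1
L=4*4+0=16  i=1*2+1=3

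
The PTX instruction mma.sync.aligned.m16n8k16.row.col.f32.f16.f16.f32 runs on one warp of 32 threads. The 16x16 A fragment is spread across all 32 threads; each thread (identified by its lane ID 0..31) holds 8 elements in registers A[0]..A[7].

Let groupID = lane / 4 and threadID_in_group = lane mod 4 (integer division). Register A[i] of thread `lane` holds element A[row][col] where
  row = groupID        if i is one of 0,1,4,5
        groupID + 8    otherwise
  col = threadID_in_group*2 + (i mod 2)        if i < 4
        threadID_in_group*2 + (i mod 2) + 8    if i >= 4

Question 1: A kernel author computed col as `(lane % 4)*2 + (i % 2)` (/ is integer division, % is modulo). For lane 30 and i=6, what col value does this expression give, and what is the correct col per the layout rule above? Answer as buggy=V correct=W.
buggy=4 correct=12

`(lane % 4)*2 + (i % 2)`[30,6]->4
lane 30->30/4=7, 30 mod 4=2
i=6  r:7+8->15  c:2·2+0+8->12
col: 4 vs 12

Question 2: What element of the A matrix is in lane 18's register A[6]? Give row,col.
lane 18: g=4 (18/4), t=2 (18%4)
i=6: r=4+8=12, c=2*2+0+8=12

12,12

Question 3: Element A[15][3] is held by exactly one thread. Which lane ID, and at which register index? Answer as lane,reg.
29,3

r=15⇒gr=7,Rb=1  c=3⇒Cb=0,th=1,odd=1
L=7*4+1=29  i=0*4+1*2+1=3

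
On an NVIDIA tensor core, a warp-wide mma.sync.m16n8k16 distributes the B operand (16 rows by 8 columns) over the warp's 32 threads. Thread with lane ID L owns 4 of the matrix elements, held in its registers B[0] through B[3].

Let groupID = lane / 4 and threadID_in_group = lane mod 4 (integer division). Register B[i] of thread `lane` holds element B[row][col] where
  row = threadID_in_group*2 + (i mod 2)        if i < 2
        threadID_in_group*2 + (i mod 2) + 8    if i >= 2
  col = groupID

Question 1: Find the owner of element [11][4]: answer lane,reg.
c=4->g=4  r=11->rb=1,t=1,b0=1
L=4*4+1=17  i=1*2+1=3

17,3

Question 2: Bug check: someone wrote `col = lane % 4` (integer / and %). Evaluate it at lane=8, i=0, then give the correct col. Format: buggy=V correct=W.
buggy=0 correct=2

`lane % 4`[8,0]->0
L=8->g=8>>2=2, t=8&3=0
[0]->row 0·2+0+0=0  col g=2
col: 0 vs 2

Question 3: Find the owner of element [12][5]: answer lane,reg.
c:5=>grp=5  r:12=>rB=1,tig=2,lo=0
L=5*4+2=22  i=1*2+0=2

22,2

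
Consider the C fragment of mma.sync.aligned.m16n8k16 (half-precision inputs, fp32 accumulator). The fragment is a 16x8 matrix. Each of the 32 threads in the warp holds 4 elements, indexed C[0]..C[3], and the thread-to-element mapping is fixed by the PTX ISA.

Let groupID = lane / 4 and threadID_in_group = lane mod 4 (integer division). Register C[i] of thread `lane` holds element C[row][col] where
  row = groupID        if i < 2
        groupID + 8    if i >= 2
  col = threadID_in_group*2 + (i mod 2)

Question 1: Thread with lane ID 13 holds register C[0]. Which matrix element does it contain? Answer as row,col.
lane 13: gid=3 (13/4), tid=1 (13%4)
i=0: r=3+0=3, c=1*2+0=2

3,2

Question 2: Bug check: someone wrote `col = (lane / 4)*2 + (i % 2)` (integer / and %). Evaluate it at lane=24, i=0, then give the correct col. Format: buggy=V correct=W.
buggy=12 correct=0

`(lane / 4)*2 + (i % 2)`[24,0]->12
24: g=6,t=0
[0] (6+0,0*2+0) = (6,0)
col: 12 vs 0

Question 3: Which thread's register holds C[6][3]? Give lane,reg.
r: 6->gid=6,r8=0  c: 3->tid=1,i&1=1
L=6*4+1=25  i=0*2+1=1

25,1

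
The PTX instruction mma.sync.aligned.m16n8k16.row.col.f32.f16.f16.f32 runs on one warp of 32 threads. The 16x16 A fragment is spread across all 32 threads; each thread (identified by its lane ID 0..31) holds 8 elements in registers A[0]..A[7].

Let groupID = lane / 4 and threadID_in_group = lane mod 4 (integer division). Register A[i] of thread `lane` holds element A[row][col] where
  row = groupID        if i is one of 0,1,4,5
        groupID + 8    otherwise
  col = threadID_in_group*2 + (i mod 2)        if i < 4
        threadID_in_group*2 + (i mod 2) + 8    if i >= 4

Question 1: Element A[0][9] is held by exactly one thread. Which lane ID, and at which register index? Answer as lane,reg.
0,5

r:0=>grp=0,rB=0  c:9=>cB=1,tig=0,lo=1
L=0*4+0=0  i=1*4+0*2+1=5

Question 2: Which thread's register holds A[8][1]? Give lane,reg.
0,3

r:8=>grp=0,rB=1  c:1=>cB=0,tig=0,lo=1
L=0*4+0=0  i=0*4+1*2+1=3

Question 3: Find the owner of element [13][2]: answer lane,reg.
21,2

r:13=>grp=5,rB=1  c:2=>cB=0,tig=1,lo=0
L=5*4+1=21  i=0*4+1*2+0=2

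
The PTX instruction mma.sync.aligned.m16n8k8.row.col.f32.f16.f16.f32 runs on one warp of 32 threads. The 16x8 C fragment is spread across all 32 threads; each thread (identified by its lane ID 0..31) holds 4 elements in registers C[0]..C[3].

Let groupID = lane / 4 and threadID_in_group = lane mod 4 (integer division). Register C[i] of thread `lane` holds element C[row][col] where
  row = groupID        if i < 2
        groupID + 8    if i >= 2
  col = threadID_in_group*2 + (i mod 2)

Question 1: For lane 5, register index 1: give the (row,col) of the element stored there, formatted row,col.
1,3

lane 5: grp=1 (5/4), tig=1 (5%4)
i=1: r=1+0=1, c=1*2+1=3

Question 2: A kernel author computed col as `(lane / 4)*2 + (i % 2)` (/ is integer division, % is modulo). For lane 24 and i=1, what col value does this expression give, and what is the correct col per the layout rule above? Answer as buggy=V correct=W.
buggy=13 correct=1

`(lane / 4)*2 + (i % 2)`[24,1]->13
L=24->g=24>>2=6, t=24&3=0
[1]->row 6+0=6  col 0·2+1=1
col: 13 vs 1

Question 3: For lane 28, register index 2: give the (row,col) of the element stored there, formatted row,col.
15,0

lane 28->28/4=7, 28 mod 4=0
i=2  r:7+8->15  c:2·0+0->0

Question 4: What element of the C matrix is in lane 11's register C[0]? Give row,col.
lane 11: gid=2 (11/4), tid=3 (11%4)
i=0: r=2+0=2, c=3*2+0=6

2,6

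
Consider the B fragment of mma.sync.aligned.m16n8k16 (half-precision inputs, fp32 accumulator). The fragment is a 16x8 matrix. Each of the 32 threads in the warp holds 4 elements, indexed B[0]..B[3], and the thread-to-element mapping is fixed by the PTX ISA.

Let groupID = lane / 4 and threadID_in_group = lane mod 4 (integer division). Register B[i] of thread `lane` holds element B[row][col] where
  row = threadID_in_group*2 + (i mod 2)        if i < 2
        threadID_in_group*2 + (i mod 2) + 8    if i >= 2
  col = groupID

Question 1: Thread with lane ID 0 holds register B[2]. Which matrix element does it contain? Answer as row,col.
8,0

L=0->g=0>>2=0, t=0&3=0
[2]->row 0·2+0+8=8  col g=0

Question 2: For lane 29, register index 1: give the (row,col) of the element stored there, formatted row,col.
3,7

lane 29->29/4=7, 29 mod 4=1
i=1  r:2·1+1+0->3  c:7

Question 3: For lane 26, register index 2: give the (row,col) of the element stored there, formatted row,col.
L=26->gid=26>>2=6, tid=26&3=2
[2]->row 2·2+0+8=12  col gid=6

12,6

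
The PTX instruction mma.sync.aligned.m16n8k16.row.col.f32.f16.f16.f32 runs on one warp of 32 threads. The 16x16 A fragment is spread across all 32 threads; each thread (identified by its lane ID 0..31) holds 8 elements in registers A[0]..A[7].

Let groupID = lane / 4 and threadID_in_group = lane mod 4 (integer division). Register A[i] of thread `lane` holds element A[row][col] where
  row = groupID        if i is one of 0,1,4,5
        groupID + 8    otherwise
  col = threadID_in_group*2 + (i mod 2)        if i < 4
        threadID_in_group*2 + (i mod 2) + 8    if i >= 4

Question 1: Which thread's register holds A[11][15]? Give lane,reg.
15,7

r=11→G=3,rhi=1  c=15→chi=1,T=3,p=1
L=3*4+3=15  i=1*4+1*2+1=7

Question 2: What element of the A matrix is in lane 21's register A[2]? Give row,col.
L=21=>grp=21>>2=5, tig=21&3=1
[2]=>row 5+8=13  col 1·2+0+0=2

13,2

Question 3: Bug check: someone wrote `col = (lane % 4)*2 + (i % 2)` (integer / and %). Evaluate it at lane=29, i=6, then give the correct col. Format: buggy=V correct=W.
buggy=2 correct=10

`(lane % 4)*2 + (i % 2)`[29,6]→2
lane 29→29/4=7, 29 mod 4=1
i=6  r:7+8→15  c:2·1+0+8→10
col: 2 vs 10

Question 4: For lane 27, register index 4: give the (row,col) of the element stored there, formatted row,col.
lane 27: G=6 (27/4), T=3 (27%4)
i=4: r=6+0=6, c=3*2+0+8=14

6,14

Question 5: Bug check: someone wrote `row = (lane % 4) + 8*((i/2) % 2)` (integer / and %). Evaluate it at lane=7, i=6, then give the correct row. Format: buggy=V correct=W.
`(lane % 4) + 8*((i/2) % 2)`[7,6]->11
L=7->g=7>>2=1, t=7&3=3
[6]->row 1+8=9  col 3·2+0+8=14
row: 11 vs 9

buggy=11 correct=9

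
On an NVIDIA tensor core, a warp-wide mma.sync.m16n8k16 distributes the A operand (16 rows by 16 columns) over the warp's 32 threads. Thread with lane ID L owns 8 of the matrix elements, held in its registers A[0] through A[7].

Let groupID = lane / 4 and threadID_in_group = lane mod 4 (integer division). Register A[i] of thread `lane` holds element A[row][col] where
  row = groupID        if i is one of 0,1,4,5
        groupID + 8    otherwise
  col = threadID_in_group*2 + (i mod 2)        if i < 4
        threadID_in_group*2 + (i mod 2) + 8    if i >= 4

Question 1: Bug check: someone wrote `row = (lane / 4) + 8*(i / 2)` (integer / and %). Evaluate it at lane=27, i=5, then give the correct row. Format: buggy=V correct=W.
`(lane / 4) + 8*(i / 2)`[27,5]->22
lane 27: g=6 (27/4), t=3 (27%4)
i=5: r=6+0=6, c=3*2+1+8=15
row: 22 vs 6

buggy=22 correct=6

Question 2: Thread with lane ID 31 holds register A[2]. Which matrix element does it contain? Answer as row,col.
31: grp=7,tig=3
[2] (7+8,3*2+0+0) = (15,6)

15,6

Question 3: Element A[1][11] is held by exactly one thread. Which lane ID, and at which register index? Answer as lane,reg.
r:1=>grp=1,rB=0  c:11=>cB=1,tig=1,lo=1
L=1*4+1=5  i=1*4+0*2+1=5

5,5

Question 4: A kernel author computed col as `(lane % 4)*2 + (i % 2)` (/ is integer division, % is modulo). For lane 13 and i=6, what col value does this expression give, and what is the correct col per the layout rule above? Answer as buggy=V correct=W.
buggy=2 correct=10

`(lane % 4)*2 + (i % 2)`[13,6]→2
lane 13: G=3 (13/4), T=1 (13%4)
i=6: r=3+8=11, c=1*2+0+8=10
col: 2 vs 10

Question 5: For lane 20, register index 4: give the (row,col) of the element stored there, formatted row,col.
5,8

lane 20: g=5 (20/4), t=0 (20%4)
i=4: r=5+0=5, c=0*2+0+8=8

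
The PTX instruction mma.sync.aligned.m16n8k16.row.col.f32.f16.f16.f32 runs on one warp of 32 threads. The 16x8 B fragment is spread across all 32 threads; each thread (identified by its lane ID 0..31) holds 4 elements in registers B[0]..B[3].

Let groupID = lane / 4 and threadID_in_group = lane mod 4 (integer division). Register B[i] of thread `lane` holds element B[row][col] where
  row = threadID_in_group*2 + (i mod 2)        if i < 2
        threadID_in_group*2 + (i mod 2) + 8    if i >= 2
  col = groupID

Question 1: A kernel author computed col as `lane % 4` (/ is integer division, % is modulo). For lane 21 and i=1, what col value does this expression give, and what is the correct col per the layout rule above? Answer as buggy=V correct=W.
buggy=1 correct=5

`lane % 4`[21,1]=>1
lane 21=>21/4=5, 21 mod 4=1
i=1  r:2·1+1+0=>3  c:5
col: 1 vs 5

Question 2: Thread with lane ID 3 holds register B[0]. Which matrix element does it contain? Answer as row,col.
6,0

L=3→G=3>>2=0, T=3&3=3
[0]→row 3·2+0+0=6  col G=0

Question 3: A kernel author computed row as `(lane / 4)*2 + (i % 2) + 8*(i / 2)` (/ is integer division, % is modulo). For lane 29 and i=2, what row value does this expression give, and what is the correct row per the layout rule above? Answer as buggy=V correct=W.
`(lane / 4)*2 + (i % 2) + 8*(i / 2)`[29,2]->22
L=29->g=29>>2=7, t=29&3=1
[2]->row 1·2+0+8=10  col g=7
row: 22 vs 10

buggy=22 correct=10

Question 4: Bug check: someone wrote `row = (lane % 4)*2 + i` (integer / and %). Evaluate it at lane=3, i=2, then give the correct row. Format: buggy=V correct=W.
`(lane % 4)*2 + i`[3,2]=>8
3: grp=0,tig=3
[2] (3*2+0+8,0) = (14,0)
row: 8 vs 14

buggy=8 correct=14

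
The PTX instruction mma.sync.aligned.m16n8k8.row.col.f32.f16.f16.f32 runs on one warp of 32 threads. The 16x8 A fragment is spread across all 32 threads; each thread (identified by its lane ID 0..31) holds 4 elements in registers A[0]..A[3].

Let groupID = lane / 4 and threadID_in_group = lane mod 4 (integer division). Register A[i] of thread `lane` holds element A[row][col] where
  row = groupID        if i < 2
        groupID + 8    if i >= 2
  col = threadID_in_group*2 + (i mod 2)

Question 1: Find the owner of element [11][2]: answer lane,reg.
13,2

r=11⇒gr=3,Rb=1  c=2⇒th=1,odd=0
L=3*4+1=13  i=1*2+0=2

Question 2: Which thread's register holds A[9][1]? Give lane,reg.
r=9⇒gr=1,Rb=1  c=1⇒th=0,odd=1
L=1*4+0=4  i=1*2+1=3

4,3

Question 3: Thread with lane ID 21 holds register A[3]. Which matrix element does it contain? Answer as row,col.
21: grp=5,tig=1
[3] (5+8,1*2+1) = (13,3)

13,3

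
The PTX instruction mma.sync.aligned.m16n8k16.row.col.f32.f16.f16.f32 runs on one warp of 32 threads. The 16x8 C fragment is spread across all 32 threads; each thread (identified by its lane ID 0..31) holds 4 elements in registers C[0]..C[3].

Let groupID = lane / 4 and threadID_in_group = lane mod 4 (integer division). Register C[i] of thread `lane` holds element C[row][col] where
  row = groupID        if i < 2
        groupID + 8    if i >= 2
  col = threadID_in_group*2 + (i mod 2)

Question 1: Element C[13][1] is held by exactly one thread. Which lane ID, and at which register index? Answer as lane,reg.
20,3

r=13⇒gr=5,Rb=1  c=1⇒th=0,odd=1
L=5*4+0=20  i=1*2+1=3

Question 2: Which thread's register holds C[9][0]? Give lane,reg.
4,2

r=9⇒gr=1,Rb=1  c=0⇒th=0,odd=0
L=1*4+0=4  i=1*2+0=2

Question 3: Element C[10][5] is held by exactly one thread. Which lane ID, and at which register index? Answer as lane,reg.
r: 10->gid=2,r8=1  c: 5->tid=2,i&1=1
L=2*4+2=10  i=1*2+1=3

10,3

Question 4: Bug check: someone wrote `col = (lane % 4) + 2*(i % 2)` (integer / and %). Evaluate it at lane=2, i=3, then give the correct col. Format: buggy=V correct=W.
buggy=4 correct=5

`(lane % 4) + 2*(i % 2)`[2,3]=>4
lane 2: grp=0 (2/4), tig=2 (2%4)
i=3: r=0+8=8, c=2*2+1=5
col: 4 vs 5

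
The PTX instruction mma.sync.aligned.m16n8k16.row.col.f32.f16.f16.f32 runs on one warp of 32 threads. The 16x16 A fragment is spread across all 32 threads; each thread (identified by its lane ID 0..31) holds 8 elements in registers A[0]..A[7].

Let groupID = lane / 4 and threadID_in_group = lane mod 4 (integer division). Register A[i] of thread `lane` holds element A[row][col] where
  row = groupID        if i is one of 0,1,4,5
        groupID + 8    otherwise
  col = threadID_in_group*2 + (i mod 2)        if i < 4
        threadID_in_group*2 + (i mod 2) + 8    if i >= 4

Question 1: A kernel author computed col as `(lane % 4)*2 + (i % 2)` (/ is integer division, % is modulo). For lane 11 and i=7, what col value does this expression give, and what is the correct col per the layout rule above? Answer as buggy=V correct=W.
buggy=7 correct=15

`(lane % 4)*2 + (i % 2)`[11,7]→7
L=11→G=11>>2=2, T=11&3=3
[7]→row 2+8=10  col 3·2+1+8=15
col: 7 vs 15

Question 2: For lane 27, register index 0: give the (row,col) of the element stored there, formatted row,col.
6,6

lane 27: G=6 (27/4), T=3 (27%4)
i=0: r=6+0=6, c=3*2+0+0=6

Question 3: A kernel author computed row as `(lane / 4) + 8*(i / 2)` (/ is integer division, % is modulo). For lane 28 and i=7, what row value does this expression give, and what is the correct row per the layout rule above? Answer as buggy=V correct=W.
buggy=31 correct=15

`(lane / 4) + 8*(i / 2)`[28,7]⇒31
lane 28: gr=7 (28/4), th=0 (28%4)
i=7: r=7+8=15, c=0*2+1+8=9
row: 31 vs 15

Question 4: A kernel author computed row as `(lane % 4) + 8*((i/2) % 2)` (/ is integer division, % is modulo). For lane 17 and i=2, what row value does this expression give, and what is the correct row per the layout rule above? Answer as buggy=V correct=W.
buggy=9 correct=12

`(lane % 4) + 8*((i/2) % 2)`[17,2]⇒9
lane 17⇒17/4=4, 17 mod 4=1
i=2  r:4+8⇒12  c:2·1+0+0⇒2
row: 9 vs 12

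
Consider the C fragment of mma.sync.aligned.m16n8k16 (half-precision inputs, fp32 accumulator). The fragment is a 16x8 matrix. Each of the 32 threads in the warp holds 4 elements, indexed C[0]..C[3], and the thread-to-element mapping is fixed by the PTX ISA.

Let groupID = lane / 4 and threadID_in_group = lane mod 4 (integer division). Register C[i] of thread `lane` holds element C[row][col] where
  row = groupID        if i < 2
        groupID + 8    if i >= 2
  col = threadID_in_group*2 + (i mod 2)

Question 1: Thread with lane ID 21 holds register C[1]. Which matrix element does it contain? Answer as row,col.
5,3

lane 21: grp=5 (21/4), tig=1 (21%4)
i=1: r=5+0=5, c=1*2+1=3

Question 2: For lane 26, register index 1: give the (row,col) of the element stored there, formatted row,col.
26: gr=6,th=2
[1] (6+0,2*2+1) = (6,5)

6,5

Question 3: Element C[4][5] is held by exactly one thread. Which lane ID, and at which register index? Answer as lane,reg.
r=4⇒gr=4,Rb=0  c=5⇒th=2,odd=1
L=4*4+2=18  i=0*2+1=1

18,1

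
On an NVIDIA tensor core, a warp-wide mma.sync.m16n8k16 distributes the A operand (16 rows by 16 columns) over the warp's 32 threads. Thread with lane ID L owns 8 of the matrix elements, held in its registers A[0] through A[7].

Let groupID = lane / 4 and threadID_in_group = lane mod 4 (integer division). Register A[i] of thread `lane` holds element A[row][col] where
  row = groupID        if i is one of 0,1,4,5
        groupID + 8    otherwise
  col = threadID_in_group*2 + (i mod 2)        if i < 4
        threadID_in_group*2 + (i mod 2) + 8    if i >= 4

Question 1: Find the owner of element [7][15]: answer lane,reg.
r=7⇒gr=7,Rb=0  c=15⇒Cb=1,th=3,odd=1
L=7*4+3=31  i=1*4+0*2+1=5

31,5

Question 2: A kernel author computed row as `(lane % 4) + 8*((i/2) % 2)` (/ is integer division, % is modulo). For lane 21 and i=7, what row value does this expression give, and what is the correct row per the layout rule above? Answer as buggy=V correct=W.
buggy=9 correct=13

`(lane % 4) + 8*((i/2) % 2)`[21,7]->9
lane 21: g=5 (21/4), t=1 (21%4)
i=7: r=5+8=13, c=1*2+1+8=11
row: 9 vs 13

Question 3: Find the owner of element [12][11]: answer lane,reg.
r=12→G=4,rhi=1  c=11→chi=1,T=1,p=1
L=4*4+1=17  i=1*4+1*2+1=7

17,7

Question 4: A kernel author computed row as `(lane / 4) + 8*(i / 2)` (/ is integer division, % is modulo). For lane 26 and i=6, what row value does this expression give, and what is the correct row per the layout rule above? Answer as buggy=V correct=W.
buggy=30 correct=14

`(lane / 4) + 8*(i / 2)`[26,6]⇒30
L=26⇒gr=26>>2=6, th=26&3=2
[6]⇒row 6+8=14  col 2·2+0+8=12
row: 30 vs 14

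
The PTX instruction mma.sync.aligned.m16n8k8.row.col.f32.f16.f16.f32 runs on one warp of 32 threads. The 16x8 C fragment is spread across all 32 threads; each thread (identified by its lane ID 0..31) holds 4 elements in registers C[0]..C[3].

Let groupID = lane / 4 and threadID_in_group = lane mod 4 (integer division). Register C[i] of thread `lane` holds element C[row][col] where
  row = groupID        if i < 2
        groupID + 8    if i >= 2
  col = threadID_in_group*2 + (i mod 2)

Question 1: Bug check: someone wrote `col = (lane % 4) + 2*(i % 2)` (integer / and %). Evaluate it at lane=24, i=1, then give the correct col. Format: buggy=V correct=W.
buggy=2 correct=1

`(lane % 4) + 2*(i % 2)`[24,1]->2
24: gid=6,tid=0
[1] (6+0,0*2+1) = (6,1)
col: 2 vs 1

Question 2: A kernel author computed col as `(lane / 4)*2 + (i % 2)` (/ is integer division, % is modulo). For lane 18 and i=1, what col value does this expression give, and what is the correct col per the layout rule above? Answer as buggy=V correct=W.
buggy=9 correct=5

`(lane / 4)*2 + (i % 2)`[18,1]⇒9
lane 18⇒18/4=4, 18 mod 4=2
i=1  r:4+0⇒4  c:2·2+1⇒5
col: 9 vs 5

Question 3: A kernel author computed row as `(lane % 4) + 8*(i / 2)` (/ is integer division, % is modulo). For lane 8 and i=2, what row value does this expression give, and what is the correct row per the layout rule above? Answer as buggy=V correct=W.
buggy=8 correct=10

`(lane % 4) + 8*(i / 2)`[8,2]=>8
L=8=>grp=8>>2=2, tig=8&3=0
[2]=>row 2+8=10  col 0·2+0=0
row: 8 vs 10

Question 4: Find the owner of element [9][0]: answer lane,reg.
r: 9->gid=1,r8=1  c: 0->tid=0,i&1=0
L=1*4+0=4  i=1*2+0=2

4,2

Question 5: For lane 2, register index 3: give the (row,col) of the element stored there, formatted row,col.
8,5

lane 2: grp=0 (2/4), tig=2 (2%4)
i=3: r=0+8=8, c=2*2+1=5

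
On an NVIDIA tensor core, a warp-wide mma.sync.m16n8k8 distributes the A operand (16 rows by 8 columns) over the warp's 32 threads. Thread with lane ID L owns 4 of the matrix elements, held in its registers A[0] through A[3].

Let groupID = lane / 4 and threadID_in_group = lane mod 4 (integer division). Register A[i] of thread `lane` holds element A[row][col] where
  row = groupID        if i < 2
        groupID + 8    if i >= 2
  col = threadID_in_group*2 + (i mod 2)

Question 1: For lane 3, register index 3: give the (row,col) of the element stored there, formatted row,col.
lane 3⇒3/4=0, 3 mod 4=3
i=3  r:0+8⇒8  c:2·3+1⇒7

8,7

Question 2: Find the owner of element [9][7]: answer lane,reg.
r: 9->gid=1,r8=1  c: 7->tid=3,i&1=1
L=1*4+3=7  i=1*2+1=3

7,3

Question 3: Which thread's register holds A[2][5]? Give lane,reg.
10,1

r:2=>grp=2,rB=0  c:5=>tig=2,lo=1
L=2*4+2=10  i=0*2+1=1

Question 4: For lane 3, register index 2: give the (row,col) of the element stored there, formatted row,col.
L=3->g=3>>2=0, t=3&3=3
[2]->row 0+8=8  col 3·2+0=6

8,6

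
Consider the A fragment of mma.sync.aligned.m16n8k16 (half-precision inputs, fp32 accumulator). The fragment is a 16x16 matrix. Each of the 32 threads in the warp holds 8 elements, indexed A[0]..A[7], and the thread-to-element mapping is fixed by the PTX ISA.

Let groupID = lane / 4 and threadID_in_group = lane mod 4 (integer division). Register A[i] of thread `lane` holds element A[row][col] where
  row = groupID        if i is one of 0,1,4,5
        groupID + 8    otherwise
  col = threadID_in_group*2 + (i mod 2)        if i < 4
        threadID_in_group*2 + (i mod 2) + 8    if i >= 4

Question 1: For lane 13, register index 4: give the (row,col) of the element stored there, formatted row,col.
3,10

13: G=3,T=1
[4] (3+0,1*2+0+8) = (3,10)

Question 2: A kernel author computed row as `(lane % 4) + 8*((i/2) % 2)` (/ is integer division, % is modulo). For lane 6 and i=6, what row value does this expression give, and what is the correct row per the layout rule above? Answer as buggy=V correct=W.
buggy=10 correct=9

`(lane % 4) + 8*((i/2) % 2)`[6,6]→10
lane 6→6/4=1, 6 mod 4=2
i=6  r:1+8→9  c:2·2+0+8→12
row: 10 vs 9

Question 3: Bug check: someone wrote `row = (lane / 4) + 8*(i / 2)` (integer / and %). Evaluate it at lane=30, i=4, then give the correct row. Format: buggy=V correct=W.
`(lane / 4) + 8*(i / 2)`[30,4]->23
lane 30->30/4=7, 30 mod 4=2
i=4  r:7+0->7  c:2·2+0+8->12
row: 23 vs 7

buggy=23 correct=7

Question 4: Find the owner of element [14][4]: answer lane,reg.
r=14→G=6,rhi=1  c=4→chi=0,T=2,p=0
L=6*4+2=26  i=0*4+1*2+0=2

26,2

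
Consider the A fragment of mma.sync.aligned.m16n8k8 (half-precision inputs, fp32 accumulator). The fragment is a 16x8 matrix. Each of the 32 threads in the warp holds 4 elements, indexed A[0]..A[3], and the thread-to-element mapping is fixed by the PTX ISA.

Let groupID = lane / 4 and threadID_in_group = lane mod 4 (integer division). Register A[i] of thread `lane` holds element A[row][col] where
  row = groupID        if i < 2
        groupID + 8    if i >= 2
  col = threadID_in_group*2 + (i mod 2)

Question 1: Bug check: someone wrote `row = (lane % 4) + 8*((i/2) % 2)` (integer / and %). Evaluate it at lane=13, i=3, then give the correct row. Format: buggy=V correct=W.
buggy=9 correct=11

`(lane % 4) + 8*((i/2) % 2)`[13,3]=>9
lane 13=>13/4=3, 13 mod 4=1
i=3  r:3+8=>11  c:2·1+1=>3
row: 9 vs 11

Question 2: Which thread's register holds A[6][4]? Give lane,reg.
r:6=>grp=6,rB=0  c:4=>tig=2,lo=0
L=6*4+2=26  i=0*2+0=0

26,0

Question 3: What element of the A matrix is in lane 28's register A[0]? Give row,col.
28: gid=7,tid=0
[0] (7+0,0*2+0) = (7,0)

7,0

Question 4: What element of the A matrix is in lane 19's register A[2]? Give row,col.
12,6

lane 19: gid=4 (19/4), tid=3 (19%4)
i=2: r=4+8=12, c=3*2+0=6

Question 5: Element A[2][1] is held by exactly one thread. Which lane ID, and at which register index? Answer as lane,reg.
r:2=>grp=2,rB=0  c:1=>tig=0,lo=1
L=2*4+0=8  i=0*2+1=1

8,1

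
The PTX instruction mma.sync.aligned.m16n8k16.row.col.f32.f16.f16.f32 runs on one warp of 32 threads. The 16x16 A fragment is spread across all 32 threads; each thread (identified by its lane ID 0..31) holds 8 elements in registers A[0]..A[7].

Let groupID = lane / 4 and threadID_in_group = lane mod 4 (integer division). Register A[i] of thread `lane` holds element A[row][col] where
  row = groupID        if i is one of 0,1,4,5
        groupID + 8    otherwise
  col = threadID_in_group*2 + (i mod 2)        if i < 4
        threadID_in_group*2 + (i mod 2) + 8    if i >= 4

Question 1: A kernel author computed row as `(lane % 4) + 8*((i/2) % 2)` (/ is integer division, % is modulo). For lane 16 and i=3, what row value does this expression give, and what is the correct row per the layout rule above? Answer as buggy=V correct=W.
`(lane % 4) + 8*((i/2) % 2)`[16,3]->8
16: gid=4,tid=0
[3] (4+8,0*2+1+0) = (12,1)
row: 8 vs 12

buggy=8 correct=12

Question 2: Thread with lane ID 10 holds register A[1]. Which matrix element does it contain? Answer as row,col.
L=10->gid=10>>2=2, tid=10&3=2
[1]->row 2+0=2  col 2·2+1+0=5

2,5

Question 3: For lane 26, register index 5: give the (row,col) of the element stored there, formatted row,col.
26: gid=6,tid=2
[5] (6+0,2*2+1+8) = (6,13)

6,13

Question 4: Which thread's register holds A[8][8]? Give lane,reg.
0,6

r=8→G=0,rhi=1  c=8→chi=1,T=0,p=0
L=0*4+0=0  i=1*4+1*2+0=6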